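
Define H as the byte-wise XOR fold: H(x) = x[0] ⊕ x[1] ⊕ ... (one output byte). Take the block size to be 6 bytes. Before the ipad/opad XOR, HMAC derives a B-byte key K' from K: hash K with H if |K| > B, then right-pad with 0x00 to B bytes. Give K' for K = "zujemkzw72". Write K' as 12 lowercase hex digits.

0e0000000000

|K| = 10 > B = 6, so first hash the key.
H(K): XOR 7a⊕75⊕6a⊕65⊕6d⊕6b⊕7a⊕77⊕37⊕32 = 0e.
Zero-pad H(K) = 0e to 6 bytes: K' = 0e 00 00 00 00 00.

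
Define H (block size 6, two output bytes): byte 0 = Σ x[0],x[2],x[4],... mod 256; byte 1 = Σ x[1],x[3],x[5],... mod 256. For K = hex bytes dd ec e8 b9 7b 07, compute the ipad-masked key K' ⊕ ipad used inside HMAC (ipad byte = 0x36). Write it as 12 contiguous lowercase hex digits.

ebdade8f4d31

Key hex bytes dd ec e8 b9 7b 07 is exactly B = 6 bytes: K' = dd ec e8 b9 7b 07.
XOR each byte with 0x36: dd⊕36=eb, ec⊕36=da, e8⊕36=de, b9⊕36=8f, 7b⊕36=4d, 07⊕36=31.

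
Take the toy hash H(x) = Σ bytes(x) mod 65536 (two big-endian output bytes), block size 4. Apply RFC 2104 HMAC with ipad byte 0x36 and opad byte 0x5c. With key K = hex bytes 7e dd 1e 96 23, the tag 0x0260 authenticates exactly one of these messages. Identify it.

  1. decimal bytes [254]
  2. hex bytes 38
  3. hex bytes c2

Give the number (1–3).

Key hex bytes 7e dd 1e 96 23 is 5 bytes > B = 4, so hash it first: H(key) = 02 32, then zero-pad to 4 bytes: K' = 02 32 00 00.
K' ⊕ ipad = 34 04 36 36; K' ⊕ opad = 5e 6e 5c 5c.
m1: inner = H(34 04 36 36 fe) = 01 a2; tag = H(5e 6e 5c 5c 01 a2) = 0227
m2: inner = H(34 04 36 36 38) = 00 dc; tag = H(5e 6e 5c 5c 00 dc) = 0260 ← matches
m3: inner = H(34 04 36 36 c2) = 01 66; tag = H(5e 6e 5c 5c 01 66) = 01eb

2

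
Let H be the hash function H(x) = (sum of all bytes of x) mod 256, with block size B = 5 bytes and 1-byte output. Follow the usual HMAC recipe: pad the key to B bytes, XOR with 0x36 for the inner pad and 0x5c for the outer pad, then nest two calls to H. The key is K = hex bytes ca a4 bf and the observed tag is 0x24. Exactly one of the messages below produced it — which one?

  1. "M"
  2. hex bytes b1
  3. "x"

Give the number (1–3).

Key hex bytes ca a4 bf is 3 bytes ≤ B = 5; zero-pad to 5 bytes: K' = ca a4 bf 00 00.
K' ⊕ ipad = fc 92 89 36 36; K' ⊕ opad = 96 f8 e3 5c 5c.
m1: inner = H(fc 92 89 36 36 4d) = d0; tag = H(96 f8 e3 5c 5c d0) = f9
m2: inner = H(fc 92 89 36 36 b1) = 34; tag = H(96 f8 e3 5c 5c 34) = 5d
m3: inner = H(fc 92 89 36 36 78) = fb; tag = H(96 f8 e3 5c 5c fb) = 24 ← matches

3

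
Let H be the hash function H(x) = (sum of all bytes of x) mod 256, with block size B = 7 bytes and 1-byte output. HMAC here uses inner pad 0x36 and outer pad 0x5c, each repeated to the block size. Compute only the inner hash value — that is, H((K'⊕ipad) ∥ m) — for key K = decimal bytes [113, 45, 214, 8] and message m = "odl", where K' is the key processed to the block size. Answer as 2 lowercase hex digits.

Key decimal bytes [113, 45, 214, 8] = 71 2d d6 08 is 4 bytes ≤ B = 7; zero-pad to 7 bytes: K' = 71 2d d6 08 00 00 00.
K' ⊕ ipad = 47 1b e0 3e 36 36 36.
Inner input = 47 1b e0 3e 36 36 36 ∥ 6f 64 6c.
Inner hash: sum = 71+27+224+62+54+54+54+111+100+108 = 865; mod 256 = 97 → 61.

61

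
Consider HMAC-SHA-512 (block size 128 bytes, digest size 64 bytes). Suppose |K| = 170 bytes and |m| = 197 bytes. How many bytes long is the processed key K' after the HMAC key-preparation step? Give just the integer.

Key is 170 > 128 bytes, so it is hashed to 64 bytes then zero-padded to 128: |K'| = 128.

128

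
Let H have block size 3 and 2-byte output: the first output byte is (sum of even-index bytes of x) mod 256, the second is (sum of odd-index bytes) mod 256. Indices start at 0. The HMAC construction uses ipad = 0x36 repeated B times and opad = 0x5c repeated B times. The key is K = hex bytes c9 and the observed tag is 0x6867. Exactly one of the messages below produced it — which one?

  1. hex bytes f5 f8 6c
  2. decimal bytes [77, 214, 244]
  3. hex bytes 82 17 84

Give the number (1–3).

2

Key hex bytes c9 is 1 byte ≤ B = 3; zero-pad to 3 bytes: K' = c9 00 00.
K' ⊕ ipad = ff 36 36; K' ⊕ opad = 95 5c 5c.
m1: inner = H(ff 36 36 f5 f8 6c) = 2d 97; tag = H(95 5c 5c 2d 97) = 8889
m2: inner = H(ff 36 36 4d d6 f4) = 0b 77; tag = H(95 5c 5c 0b 77) = 6867 ← matches
m3: inner = H(ff 36 36 82 17 84) = 4c 3c; tag = H(95 5c 5c 4c 3c) = 2da8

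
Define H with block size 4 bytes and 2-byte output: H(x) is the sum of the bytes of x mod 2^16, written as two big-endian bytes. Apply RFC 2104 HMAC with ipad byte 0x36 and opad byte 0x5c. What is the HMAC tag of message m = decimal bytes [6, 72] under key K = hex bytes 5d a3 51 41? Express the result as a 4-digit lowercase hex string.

Key hex bytes 5d a3 51 41 is exactly B = 4 bytes: K' = 5d a3 51 41.
K' ⊕ ipad = 6b 95 67 77.  K' ⊕ opad = 01 ff 0d 1d.
Inner input = (K'⊕ipad) ∥ m = 6b 95 67 77 ∥ 06 48.
Inner hash: sum = 107+149+103+119+6+72 = 556 → 02 2c.
Outer input = (K'⊕opad) ∥ inner = 01 ff 0d 1d ∥ 02 2c.
Outer hash (tag): sum = 1+255+13+29+2+44 = 344 → 01 58.

0158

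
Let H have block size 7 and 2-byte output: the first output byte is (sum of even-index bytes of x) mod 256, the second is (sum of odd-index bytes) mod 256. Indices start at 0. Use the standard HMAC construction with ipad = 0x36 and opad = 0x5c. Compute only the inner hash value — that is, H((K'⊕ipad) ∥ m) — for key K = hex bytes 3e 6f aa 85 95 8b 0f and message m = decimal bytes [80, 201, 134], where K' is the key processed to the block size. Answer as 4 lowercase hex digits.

Key hex bytes 3e 6f aa 85 95 8b 0f is exactly B = 7 bytes: K' = 3e 6f aa 85 95 8b 0f.
K' ⊕ ipad = 08 59 9c b3 a3 bd 39.
Inner input = 08 59 9c b3 a3 bd 39 ∥ 50 c9 86.
Inner hash: even-index sum = 585 mod 256 = 73; odd-index sum = 671 mod 256 = 159 → 49 9f.

499f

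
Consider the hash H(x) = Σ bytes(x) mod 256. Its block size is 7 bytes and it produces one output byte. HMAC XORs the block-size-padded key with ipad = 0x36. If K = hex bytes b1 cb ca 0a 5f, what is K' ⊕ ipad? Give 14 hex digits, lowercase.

87fdfc3c693636

Key hex bytes b1 cb ca 0a 5f is 5 bytes ≤ B = 7; zero-pad to 7 bytes: K' = b1 cb ca 0a 5f 00 00.
XOR each byte with 0x36: b1⊕36=87, cb⊕36=fd, ca⊕36=fc, 0a⊕36=3c, 5f⊕36=69, 00⊕36=36, 00⊕36=36.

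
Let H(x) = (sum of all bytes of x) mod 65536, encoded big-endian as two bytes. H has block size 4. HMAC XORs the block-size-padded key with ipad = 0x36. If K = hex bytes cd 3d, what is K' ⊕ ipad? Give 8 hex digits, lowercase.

Key hex bytes cd 3d is 2 bytes ≤ B = 4; zero-pad to 4 bytes: K' = cd 3d 00 00.
XOR each byte with 0x36: cd⊕36=fb, 3d⊕36=0b, 00⊕36=36, 00⊕36=36.

fb0b3636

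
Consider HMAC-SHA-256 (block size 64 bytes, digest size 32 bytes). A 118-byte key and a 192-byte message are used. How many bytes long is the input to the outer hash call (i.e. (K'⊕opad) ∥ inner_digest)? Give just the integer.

96

Key is 118 > 64 bytes, so it is hashed to 32 bytes then zero-padded to 64: |K'| = 64.
Outer input = (K'⊕opad) ∥ H(inner) → 64 + 32 = 96 bytes.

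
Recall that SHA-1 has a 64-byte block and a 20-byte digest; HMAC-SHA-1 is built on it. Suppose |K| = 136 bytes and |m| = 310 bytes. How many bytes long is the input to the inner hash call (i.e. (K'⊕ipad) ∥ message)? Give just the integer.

Key is 136 > 64 bytes, so it is hashed to 20 bytes then zero-padded to 64: |K'| = 64.
Inner input = (K'⊕ipad) ∥ m → 64 + 310 = 374 bytes.

374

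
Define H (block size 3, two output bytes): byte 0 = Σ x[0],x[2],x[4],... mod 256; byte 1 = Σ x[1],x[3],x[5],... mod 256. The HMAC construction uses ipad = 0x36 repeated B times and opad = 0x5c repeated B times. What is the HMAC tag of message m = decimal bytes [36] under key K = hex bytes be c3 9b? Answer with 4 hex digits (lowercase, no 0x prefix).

c2d4

Key hex bytes be c3 9b is exactly B = 3 bytes: K' = be c3 9b.
K' ⊕ ipad = 88 f5 ad.  K' ⊕ opad = e2 9f c7.
Inner input = (K'⊕ipad) ∥ m = 88 f5 ad ∥ 24.
Inner hash: even-index sum = 309 mod 256 = 53; odd-index sum = 281 mod 256 = 25 → 35 19.
Outer input = (K'⊕opad) ∥ inner = e2 9f c7 ∥ 35 19.
Outer hash (tag): even-index sum = 450 mod 256 = 194; odd-index sum = 212 mod 256 = 212 → c2 d4.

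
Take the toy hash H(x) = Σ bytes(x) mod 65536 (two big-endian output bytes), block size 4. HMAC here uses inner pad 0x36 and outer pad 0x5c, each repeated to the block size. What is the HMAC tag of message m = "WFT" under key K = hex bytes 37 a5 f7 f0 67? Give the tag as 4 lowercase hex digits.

023c

Key hex bytes 37 a5 f7 f0 67 is 5 bytes > B = 4, so hash it first: H(key) = 03 2a, then zero-pad to 4 bytes: K' = 03 2a 00 00.
K' ⊕ ipad = 35 1c 36 36.  K' ⊕ opad = 5f 76 5c 5c.
Inner input = (K'⊕ipad) ∥ m = 35 1c 36 36 ∥ 57 46 54.
Inner hash: sum = 53+28+54+54+87+70+84 = 430 → 01 ae.
Outer input = (K'⊕opad) ∥ inner = 5f 76 5c 5c ∥ 01 ae.
Outer hash (tag): sum = 95+118+92+92+1+174 = 572 → 02 3c.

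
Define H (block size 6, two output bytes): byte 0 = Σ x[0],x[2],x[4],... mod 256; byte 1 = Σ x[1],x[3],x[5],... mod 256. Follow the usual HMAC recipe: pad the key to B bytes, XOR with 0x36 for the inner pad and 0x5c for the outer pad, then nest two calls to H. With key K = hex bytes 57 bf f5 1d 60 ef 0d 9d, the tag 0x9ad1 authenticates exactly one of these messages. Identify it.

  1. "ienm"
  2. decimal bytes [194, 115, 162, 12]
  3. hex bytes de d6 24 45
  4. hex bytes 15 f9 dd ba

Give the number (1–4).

Key hex bytes 57 bf f5 1d 60 ef 0d 9d is 8 bytes > B = 6, so hash it first: H(key) = b9 68, then zero-pad to 6 bytes: K' = b9 68 00 00 00 00.
K' ⊕ ipad = 8f 5e 36 36 36 36; K' ⊕ opad = e5 34 5c 5c 5c 5c.
m1: inner = H(8f 5e 36 36 36 36 69 65 6e 6d) = d2 9c; tag = H(e5 34 5c 5c 5c 5c d2 9c) = 6f88
m2: inner = H(8f 5e 36 36 36 36 c2 73 a2 0c) = 5f 49; tag = H(e5 34 5c 5c 5c 5c 5f 49) = fc35
m3: inner = H(8f 5e 36 36 36 36 de d6 24 45) = fd e5; tag = H(e5 34 5c 5c 5c 5c fd e5) = 9ad1 ← matches
m4: inner = H(8f 5e 36 36 36 36 15 f9 dd ba) = ed 7d; tag = H(e5 34 5c 5c 5c 5c ed 7d) = 8a69

3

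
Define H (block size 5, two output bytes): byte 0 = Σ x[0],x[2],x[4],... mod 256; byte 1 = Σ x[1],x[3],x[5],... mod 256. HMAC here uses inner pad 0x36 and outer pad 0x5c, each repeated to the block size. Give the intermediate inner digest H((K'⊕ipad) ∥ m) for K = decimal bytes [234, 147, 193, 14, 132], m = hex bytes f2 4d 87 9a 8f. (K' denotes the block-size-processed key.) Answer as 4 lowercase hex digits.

Key decimal bytes [234, 147, 193, 14, 132] = ea 93 c1 0e 84 is exactly B = 5 bytes: K' = ea 93 c1 0e 84.
K' ⊕ ipad = dc a5 f7 38 b2.
Inner input = dc a5 f7 38 b2 ∥ f2 4d 87 9a 8f.
Inner hash: even-index sum = 876 mod 256 = 108; odd-index sum = 741 mod 256 = 229 → 6c e5.

6ce5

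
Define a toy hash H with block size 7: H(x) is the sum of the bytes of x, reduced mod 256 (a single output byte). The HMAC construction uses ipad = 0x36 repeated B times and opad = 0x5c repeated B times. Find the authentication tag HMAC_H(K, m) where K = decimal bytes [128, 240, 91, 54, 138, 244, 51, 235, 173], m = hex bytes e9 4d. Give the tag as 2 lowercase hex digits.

34

Key decimal bytes [128, 240, 91, 54, 138, 244, 51, 235, 173] = 80 f0 5b 36 8a f4 33 eb ad is 9 bytes > B = 7, so hash it first: H(key) = 4a, then zero-pad to 7 bytes: K' = 4a 00 00 00 00 00 00.
K' ⊕ ipad = 7c 36 36 36 36 36 36.  K' ⊕ opad = 16 5c 5c 5c 5c 5c 5c.
Inner input = (K'⊕ipad) ∥ m = 7c 36 36 36 36 36 36 ∥ e9 4d.
Inner hash: sum = 124+54+54+54+54+54+54+233+77 = 758; mod 256 = 246 → f6.
Outer input = (K'⊕opad) ∥ inner = 16 5c 5c 5c 5c 5c 5c ∥ f6.
Outer hash (tag): sum = 22+92+92+92+92+92+92+246 = 820; mod 256 = 52 → 34.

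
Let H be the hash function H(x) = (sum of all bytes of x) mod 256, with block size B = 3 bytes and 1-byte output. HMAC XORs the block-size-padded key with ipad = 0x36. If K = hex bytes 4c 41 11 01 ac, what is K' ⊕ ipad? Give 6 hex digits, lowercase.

7d3636

Key hex bytes 4c 41 11 01 ac is 5 bytes > B = 3, so hash it first: H(key) = 4b, then zero-pad to 3 bytes: K' = 4b 00 00.
XOR each byte with 0x36: 4b⊕36=7d, 00⊕36=36, 00⊕36=36.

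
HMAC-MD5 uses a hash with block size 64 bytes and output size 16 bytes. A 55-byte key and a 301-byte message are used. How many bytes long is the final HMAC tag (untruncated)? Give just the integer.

16

The tag is one MD5 digest: 16 bytes.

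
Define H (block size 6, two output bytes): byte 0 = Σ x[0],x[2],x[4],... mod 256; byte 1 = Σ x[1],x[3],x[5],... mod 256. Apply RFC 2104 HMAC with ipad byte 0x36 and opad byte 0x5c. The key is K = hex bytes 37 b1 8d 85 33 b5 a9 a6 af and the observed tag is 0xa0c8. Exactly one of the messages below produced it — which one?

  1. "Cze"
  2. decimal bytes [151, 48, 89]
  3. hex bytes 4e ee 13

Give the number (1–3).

Key hex bytes 37 b1 8d 85 33 b5 a9 a6 af is 9 bytes > B = 6, so hash it first: H(key) = 4f 91, then zero-pad to 6 bytes: K' = 4f 91 00 00 00 00.
K' ⊕ ipad = 79 a7 36 36 36 36; K' ⊕ opad = 13 cd 5c 5c 5c 5c.
m1: inner = H(79 a7 36 36 36 36 43 7a 65) = 8d 8d; tag = H(13 cd 5c 5c 5c 5c 8d 8d) = 5812
m2: inner = H(79 a7 36 36 36 36 97 30 59) = d5 43; tag = H(13 cd 5c 5c 5c 5c d5 43) = a0c8 ← matches
m3: inner = H(79 a7 36 36 36 36 4e ee 13) = 46 01; tag = H(13 cd 5c 5c 5c 5c 46 01) = 1186

2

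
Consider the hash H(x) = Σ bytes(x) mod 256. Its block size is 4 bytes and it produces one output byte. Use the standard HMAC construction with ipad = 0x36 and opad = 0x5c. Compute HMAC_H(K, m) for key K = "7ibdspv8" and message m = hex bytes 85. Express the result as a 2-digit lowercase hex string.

a7

Key "7ibdspv8" = 37 69 62 64 73 70 76 38 is 8 bytes > B = 4, so hash it first: H(key) = f7, then zero-pad to 4 bytes: K' = f7 00 00 00.
K' ⊕ ipad = c1 36 36 36.  K' ⊕ opad = ab 5c 5c 5c.
Inner input = (K'⊕ipad) ∥ m = c1 36 36 36 ∥ 85.
Inner hash: sum = 193+54+54+54+133 = 488; mod 256 = 232 → e8.
Outer input = (K'⊕opad) ∥ inner = ab 5c 5c 5c ∥ e8.
Outer hash (tag): sum = 171+92+92+92+232 = 679; mod 256 = 167 → a7.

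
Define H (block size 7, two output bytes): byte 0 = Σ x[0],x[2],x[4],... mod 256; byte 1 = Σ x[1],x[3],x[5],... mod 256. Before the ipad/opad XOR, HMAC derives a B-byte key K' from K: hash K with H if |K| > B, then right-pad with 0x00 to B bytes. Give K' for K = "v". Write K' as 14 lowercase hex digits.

Key "v" = 76 is 1 byte ≤ B = 7; zero-pad to 7 bytes: K' = 76 00 00 00 00 00 00.

76000000000000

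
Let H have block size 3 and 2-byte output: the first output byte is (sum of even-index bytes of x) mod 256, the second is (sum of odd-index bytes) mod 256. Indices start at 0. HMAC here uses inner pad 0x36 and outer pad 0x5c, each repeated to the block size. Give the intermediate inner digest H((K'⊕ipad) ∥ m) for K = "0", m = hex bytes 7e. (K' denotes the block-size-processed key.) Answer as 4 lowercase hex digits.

Key "0" = 30 is 1 byte ≤ B = 3; zero-pad to 3 bytes: K' = 30 00 00.
K' ⊕ ipad = 06 36 36.
Inner input = 06 36 36 ∥ 7e.
Inner hash: even-index sum = 60 mod 256 = 60; odd-index sum = 180 mod 256 = 180 → 3c b4.

3cb4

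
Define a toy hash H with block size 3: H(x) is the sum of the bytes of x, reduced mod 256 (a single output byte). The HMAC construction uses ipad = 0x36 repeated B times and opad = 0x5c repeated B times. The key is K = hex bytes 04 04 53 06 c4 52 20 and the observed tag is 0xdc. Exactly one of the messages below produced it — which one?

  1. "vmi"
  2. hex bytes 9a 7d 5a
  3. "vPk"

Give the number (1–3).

Key hex bytes 04 04 53 06 c4 52 20 is 7 bytes > B = 3, so hash it first: H(key) = 97, then zero-pad to 3 bytes: K' = 97 00 00.
K' ⊕ ipad = a1 36 36; K' ⊕ opad = cb 5c 5c.
m1: inner = H(a1 36 36 76 6d 69) = 59; tag = H(cb 5c 5c 59) = dc ← matches
m2: inner = H(a1 36 36 9a 7d 5a) = 7e; tag = H(cb 5c 5c 7e) = 01
m3: inner = H(a1 36 36 76 50 6b) = 3e; tag = H(cb 5c 5c 3e) = c1

1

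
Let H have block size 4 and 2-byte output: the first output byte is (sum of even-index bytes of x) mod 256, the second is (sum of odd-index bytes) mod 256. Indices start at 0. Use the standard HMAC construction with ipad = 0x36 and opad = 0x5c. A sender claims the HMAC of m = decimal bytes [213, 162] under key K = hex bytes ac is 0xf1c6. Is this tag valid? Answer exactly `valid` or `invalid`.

valid

Key hex bytes ac is 1 byte ≤ B = 4; zero-pad to 4 bytes: K' = ac 00 00 00.
K' ⊕ ipad = 9a 36 36 36; K' ⊕ opad = f0 5c 5c 5c.
Inner hash: even-index sum = 421 mod 256 = 165; odd-index sum = 270 mod 256 = 14 → a5 0e.
Outer hash (recomputed tag): even-index sum = 497 mod 256 = 241; odd-index sum = 198 mod 256 = 198 → f1 c6.
Recomputed tag = f1c6; claimed = f1c6 → match.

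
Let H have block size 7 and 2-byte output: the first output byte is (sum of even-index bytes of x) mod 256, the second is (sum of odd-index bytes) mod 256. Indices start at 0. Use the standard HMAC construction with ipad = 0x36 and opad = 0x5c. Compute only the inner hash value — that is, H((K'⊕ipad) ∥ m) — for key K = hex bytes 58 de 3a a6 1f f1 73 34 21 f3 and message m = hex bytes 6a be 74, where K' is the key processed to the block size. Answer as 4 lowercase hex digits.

Key hex bytes 58 de 3a a6 1f f1 73 34 21 f3 is 10 bytes > B = 7, so hash it first: H(key) = 45 9c, then zero-pad to 7 bytes: K' = 45 9c 00 00 00 00 00.
K' ⊕ ipad = 73 aa 36 36 36 36 36.
Inner input = 73 aa 36 36 36 36 36 ∥ 6a be 74.
Inner hash: even-index sum = 467 mod 256 = 211; odd-index sum = 500 mod 256 = 244 → d3 f4.

d3f4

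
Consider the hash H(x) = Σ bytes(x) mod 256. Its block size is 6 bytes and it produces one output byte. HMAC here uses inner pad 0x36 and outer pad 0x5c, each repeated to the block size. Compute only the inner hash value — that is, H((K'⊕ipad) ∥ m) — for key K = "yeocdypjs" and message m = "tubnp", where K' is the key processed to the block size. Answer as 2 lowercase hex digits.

23

Key "yeocdypjs" = 79 65 6f 63 64 79 70 6a 73 is 9 bytes > B = 6, so hash it first: H(key) = da, then zero-pad to 6 bytes: K' = da 00 00 00 00 00.
K' ⊕ ipad = ec 36 36 36 36 36.
Inner input = ec 36 36 36 36 36 ∥ 74 75 62 6e 70.
Inner hash: sum = 236+54+54+54+54+54+116+117+98+110+112 = 1059; mod 256 = 35 → 23.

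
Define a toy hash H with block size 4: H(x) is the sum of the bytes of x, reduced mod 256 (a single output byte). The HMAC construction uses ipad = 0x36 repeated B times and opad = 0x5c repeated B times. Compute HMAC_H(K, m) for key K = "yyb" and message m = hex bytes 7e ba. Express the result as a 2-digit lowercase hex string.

Key "yyb" = 79 79 62 is 3 bytes ≤ B = 4; zero-pad to 4 bytes: K' = 79 79 62 00.
K' ⊕ ipad = 4f 4f 54 36.  K' ⊕ opad = 25 25 3e 5c.
Inner input = (K'⊕ipad) ∥ m = 4f 4f 54 36 ∥ 7e ba.
Inner hash: sum = 79+79+84+54+126+186 = 608; mod 256 = 96 → 60.
Outer input = (K'⊕opad) ∥ inner = 25 25 3e 5c ∥ 60.
Outer hash (tag): sum = 37+37+62+92+96 = 324; mod 256 = 68 → 44.

44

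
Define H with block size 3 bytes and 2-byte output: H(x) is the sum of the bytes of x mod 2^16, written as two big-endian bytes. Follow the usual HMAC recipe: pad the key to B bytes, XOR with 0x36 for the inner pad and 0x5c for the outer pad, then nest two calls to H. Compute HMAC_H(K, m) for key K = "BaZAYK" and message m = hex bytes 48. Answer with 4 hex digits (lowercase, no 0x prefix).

0201

Key "BaZAYK" = 42 61 5a 41 59 4b is 6 bytes > B = 3, so hash it first: H(key) = 01 e2, then zero-pad to 3 bytes: K' = 01 e2 00.
K' ⊕ ipad = 37 d4 36.  K' ⊕ opad = 5d be 5c.
Inner input = (K'⊕ipad) ∥ m = 37 d4 36 ∥ 48.
Inner hash: sum = 55+212+54+72 = 393 → 01 89.
Outer input = (K'⊕opad) ∥ inner = 5d be 5c ∥ 01 89.
Outer hash (tag): sum = 93+190+92+1+137 = 513 → 02 01.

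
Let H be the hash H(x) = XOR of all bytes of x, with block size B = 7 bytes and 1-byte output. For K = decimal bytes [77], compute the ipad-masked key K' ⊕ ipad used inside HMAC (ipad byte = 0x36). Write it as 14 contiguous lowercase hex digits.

Key decimal bytes [77] = 4d is 1 byte ≤ B = 7; zero-pad to 7 bytes: K' = 4d 00 00 00 00 00 00.
XOR each byte with 0x36: 4d⊕36=7b, 00⊕36=36, 00⊕36=36, 00⊕36=36, 00⊕36=36, 00⊕36=36, 00⊕36=36.

7b363636363636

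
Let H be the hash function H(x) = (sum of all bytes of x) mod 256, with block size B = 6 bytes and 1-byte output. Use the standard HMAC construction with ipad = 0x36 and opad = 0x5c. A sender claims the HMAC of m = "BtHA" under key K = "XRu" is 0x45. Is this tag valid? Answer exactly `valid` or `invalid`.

Key "XRu" = 58 52 75 is 3 bytes ≤ B = 6; zero-pad to 6 bytes: K' = 58 52 75 00 00 00.
K' ⊕ ipad = 6e 64 43 36 36 36; K' ⊕ opad = 04 0e 29 5c 5c 5c.
Inner hash: sum = 110+100+67+54+54+54+66+116+72+65 = 758; mod 256 = 246 → f6.
Outer hash (recomputed tag): sum = 4+14+41+92+92+92+246 = 581; mod 256 = 69 → 45.
Recomputed tag = 45; claimed = 45 → match.

valid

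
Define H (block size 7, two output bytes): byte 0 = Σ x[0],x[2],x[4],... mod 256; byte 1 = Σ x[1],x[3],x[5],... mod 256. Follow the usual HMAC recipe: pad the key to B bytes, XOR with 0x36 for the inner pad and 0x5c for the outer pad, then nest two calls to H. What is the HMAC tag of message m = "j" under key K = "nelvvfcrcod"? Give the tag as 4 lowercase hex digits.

2424

Key "nelvvfcrcod" = 6e 65 6c 76 76 66 63 72 63 6f 64 is 11 bytes > B = 7, so hash it first: H(key) = 7a 22, then zero-pad to 7 bytes: K' = 7a 22 00 00 00 00 00.
K' ⊕ ipad = 4c 14 36 36 36 36 36.  K' ⊕ opad = 26 7e 5c 5c 5c 5c 5c.
Inner input = (K'⊕ipad) ∥ m = 4c 14 36 36 36 36 36 ∥ 6a.
Inner hash: even-index sum = 238 mod 256 = 238; odd-index sum = 234 mod 256 = 234 → ee ea.
Outer input = (K'⊕opad) ∥ inner = 26 7e 5c 5c 5c 5c 5c ∥ ee ea.
Outer hash (tag): even-index sum = 548 mod 256 = 36; odd-index sum = 548 mod 256 = 36 → 24 24.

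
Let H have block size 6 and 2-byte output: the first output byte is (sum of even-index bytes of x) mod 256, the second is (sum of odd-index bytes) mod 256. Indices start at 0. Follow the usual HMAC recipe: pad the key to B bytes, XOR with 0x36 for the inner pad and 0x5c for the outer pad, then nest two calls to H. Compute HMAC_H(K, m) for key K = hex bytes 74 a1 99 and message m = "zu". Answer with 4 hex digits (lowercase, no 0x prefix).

ea2d

Key hex bytes 74 a1 99 is 3 bytes ≤ B = 6; zero-pad to 6 bytes: K' = 74 a1 99 00 00 00.
K' ⊕ ipad = 42 97 af 36 36 36.  K' ⊕ opad = 28 fd c5 5c 5c 5c.
Inner input = (K'⊕ipad) ∥ m = 42 97 af 36 36 36 ∥ 7a 75.
Inner hash: even-index sum = 417 mod 256 = 161; odd-index sum = 376 mod 256 = 120 → a1 78.
Outer input = (K'⊕opad) ∥ inner = 28 fd c5 5c 5c 5c ∥ a1 78.
Outer hash (tag): even-index sum = 490 mod 256 = 234; odd-index sum = 557 mod 256 = 45 → ea 2d.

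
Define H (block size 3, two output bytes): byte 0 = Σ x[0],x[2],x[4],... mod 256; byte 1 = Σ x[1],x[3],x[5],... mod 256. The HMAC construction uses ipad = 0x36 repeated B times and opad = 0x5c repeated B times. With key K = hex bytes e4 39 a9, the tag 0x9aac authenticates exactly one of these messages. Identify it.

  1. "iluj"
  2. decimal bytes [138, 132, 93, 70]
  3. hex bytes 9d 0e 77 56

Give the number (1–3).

1

Key hex bytes e4 39 a9 is exactly B = 3 bytes: K' = e4 39 a9.
K' ⊕ ipad = d2 0f 9f; K' ⊕ opad = b8 65 f5.
m1: inner = H(d2 0f 9f 69 6c 75 6a) = 47 ed; tag = H(b8 65 f5 47 ed) = 9aac ← matches
m2: inner = H(d2 0f 9f 8a 84 5d 46) = 3b f6; tag = H(b8 65 f5 3b f6) = a3a0
m3: inner = H(d2 0f 9f 9d 0e 77 56) = d5 23; tag = H(b8 65 f5 d5 23) = d03a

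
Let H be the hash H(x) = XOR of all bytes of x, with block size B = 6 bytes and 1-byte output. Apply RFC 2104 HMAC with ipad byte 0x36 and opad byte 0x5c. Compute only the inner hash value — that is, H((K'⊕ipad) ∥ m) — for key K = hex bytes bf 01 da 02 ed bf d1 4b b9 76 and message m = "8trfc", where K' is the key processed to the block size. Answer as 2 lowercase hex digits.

Key hex bytes bf 01 da 02 ed bf d1 4b b9 76 is 10 bytes > B = 6, so hash it first: H(key) = 61, then zero-pad to 6 bytes: K' = 61 00 00 00 00 00.
K' ⊕ ipad = 57 36 36 36 36 36.
Inner input = 57 36 36 36 36 36 ∥ 38 74 72 66 63.
Inner hash: XOR 57⊕36⊕36⊕36⊕36⊕36⊕38⊕74⊕72⊕66⊕63 = 5a.

5a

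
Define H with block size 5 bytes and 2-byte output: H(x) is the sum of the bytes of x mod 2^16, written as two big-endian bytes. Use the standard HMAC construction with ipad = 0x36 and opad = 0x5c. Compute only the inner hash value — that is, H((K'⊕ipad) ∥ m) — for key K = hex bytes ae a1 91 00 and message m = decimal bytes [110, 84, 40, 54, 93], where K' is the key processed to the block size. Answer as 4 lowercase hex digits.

Key hex bytes ae a1 91 00 is 4 bytes ≤ B = 5; zero-pad to 5 bytes: K' = ae a1 91 00 00.
K' ⊕ ipad = 98 97 a7 36 36.
Inner input = 98 97 a7 36 36 ∥ 6e 54 28 36 5d.
Inner hash: sum = 152+151+167+54+54+110+84+40+54+93 = 959 → 03 bf.

03bf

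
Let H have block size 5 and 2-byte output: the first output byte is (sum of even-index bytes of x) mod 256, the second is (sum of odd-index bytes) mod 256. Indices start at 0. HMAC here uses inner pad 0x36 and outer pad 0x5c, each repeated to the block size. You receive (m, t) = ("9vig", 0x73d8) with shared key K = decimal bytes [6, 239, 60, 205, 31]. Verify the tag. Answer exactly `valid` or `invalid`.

Key decimal bytes [6, 239, 60, 205, 31] = 06 ef 3c cd 1f is exactly B = 5 bytes: K' = 06 ef 3c cd 1f.
K' ⊕ ipad = 30 d9 0a fb 29; K' ⊕ opad = 5a b3 60 91 43.
Inner hash: even-index sum = 320 mod 256 = 64; odd-index sum = 630 mod 256 = 118 → 40 76.
Outer hash (recomputed tag): even-index sum = 371 mod 256 = 115; odd-index sum = 388 mod 256 = 132 → 73 84.
Recomputed tag = 7384; claimed = 73d8 → mismatch.

invalid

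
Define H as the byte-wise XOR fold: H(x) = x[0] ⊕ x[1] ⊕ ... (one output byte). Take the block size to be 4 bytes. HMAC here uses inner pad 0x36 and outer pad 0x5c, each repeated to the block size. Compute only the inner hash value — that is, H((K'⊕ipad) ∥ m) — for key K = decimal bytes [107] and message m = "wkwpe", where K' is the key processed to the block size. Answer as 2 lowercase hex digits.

Key decimal bytes [107] = 6b is 1 byte ≤ B = 4; zero-pad to 4 bytes: K' = 6b 00 00 00.
K' ⊕ ipad = 5d 36 36 36.
Inner input = 5d 36 36 36 ∥ 77 6b 77 70 65.
Inner hash: XOR 5d⊕36⊕36⊕36⊕77⊕6b⊕77⊕70⊕65 = 15.

15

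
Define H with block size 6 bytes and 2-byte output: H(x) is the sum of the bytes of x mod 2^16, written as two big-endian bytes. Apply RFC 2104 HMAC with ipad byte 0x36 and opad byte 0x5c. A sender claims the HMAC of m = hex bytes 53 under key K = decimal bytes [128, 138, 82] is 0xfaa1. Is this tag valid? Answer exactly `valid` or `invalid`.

Key decimal bytes [128, 138, 82] = 80 8a 52 is 3 bytes ≤ B = 6; zero-pad to 6 bytes: K' = 80 8a 52 00 00 00.
K' ⊕ ipad = b6 bc 64 36 36 36; K' ⊕ opad = dc d6 0e 5c 5c 5c.
Inner hash: sum = 182+188+100+54+54+54+83 = 715 → 02 cb.
Outer hash (recomputed tag): sum = 220+214+14+92+92+92+2+203 = 929 → 03 a1.
Recomputed tag = 03a1; claimed = faa1 → mismatch.

invalid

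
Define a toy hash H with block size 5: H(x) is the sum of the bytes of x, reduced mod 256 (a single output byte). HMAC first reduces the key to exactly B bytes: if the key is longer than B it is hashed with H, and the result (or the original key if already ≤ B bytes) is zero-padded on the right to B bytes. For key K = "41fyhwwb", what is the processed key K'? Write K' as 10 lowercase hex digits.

|K| = 8 > B = 5, so first hash the key.
H(K): sum = 52+49+102+121+104+119+119+98 = 764; mod 256 = 252 → fc.
Zero-pad H(K) = fc to 5 bytes: K' = fc 00 00 00 00.

fc00000000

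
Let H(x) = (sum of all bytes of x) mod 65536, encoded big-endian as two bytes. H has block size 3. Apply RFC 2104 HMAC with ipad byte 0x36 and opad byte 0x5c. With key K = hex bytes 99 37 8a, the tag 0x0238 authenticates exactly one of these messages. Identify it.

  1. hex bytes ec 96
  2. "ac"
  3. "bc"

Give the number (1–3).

2

Key hex bytes 99 37 8a is exactly B = 3 bytes: K' = 99 37 8a.
K' ⊕ ipad = af 01 bc; K' ⊕ opad = c5 6b d6.
m1: inner = H(af 01 bc ec 96) = 02 ee; tag = H(c5 6b d6 02 ee) = 02f6
m2: inner = H(af 01 bc 61 63) = 02 30; tag = H(c5 6b d6 02 30) = 0238 ← matches
m3: inner = H(af 01 bc 62 63) = 02 31; tag = H(c5 6b d6 02 31) = 0239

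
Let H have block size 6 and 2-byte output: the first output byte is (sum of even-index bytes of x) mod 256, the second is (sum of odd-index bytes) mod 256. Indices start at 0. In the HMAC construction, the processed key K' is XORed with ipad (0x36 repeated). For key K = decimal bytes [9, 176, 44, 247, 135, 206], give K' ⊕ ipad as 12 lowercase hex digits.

Key decimal bytes [9, 176, 44, 247, 135, 206] = 09 b0 2c f7 87 ce is exactly B = 6 bytes: K' = 09 b0 2c f7 87 ce.
XOR each byte with 0x36: 09⊕36=3f, b0⊕36=86, 2c⊕36=1a, f7⊕36=c1, 87⊕36=b1, ce⊕36=f8.

3f861ac1b1f8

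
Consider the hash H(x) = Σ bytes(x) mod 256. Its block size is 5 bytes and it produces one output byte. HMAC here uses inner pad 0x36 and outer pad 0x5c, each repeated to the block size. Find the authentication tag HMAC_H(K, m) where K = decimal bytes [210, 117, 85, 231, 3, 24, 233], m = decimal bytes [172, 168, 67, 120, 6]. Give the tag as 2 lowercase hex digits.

e9

Key decimal bytes [210, 117, 85, 231, 3, 24, 233] = d2 75 55 e7 03 18 e9 is 7 bytes > B = 5, so hash it first: H(key) = 87, then zero-pad to 5 bytes: K' = 87 00 00 00 00.
K' ⊕ ipad = b1 36 36 36 36.  K' ⊕ opad = db 5c 5c 5c 5c.
Inner input = (K'⊕ipad) ∥ m = b1 36 36 36 36 ∥ ac a8 43 78 06.
Inner hash: sum = 177+54+54+54+54+172+168+67+120+6 = 926; mod 256 = 158 → 9e.
Outer input = (K'⊕opad) ∥ inner = db 5c 5c 5c 5c ∥ 9e.
Outer hash (tag): sum = 219+92+92+92+92+158 = 745; mod 256 = 233 → e9.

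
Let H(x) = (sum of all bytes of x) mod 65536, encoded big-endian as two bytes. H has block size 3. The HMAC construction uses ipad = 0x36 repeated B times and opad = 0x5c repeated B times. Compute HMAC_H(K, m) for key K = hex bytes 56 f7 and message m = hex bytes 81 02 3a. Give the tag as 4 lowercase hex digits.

0127

Key hex bytes 56 f7 is 2 bytes ≤ B = 3; zero-pad to 3 bytes: K' = 56 f7 00.
K' ⊕ ipad = 60 c1 36.  K' ⊕ opad = 0a ab 5c.
Inner input = (K'⊕ipad) ∥ m = 60 c1 36 ∥ 81 02 3a.
Inner hash: sum = 96+193+54+129+2+58 = 532 → 02 14.
Outer input = (K'⊕opad) ∥ inner = 0a ab 5c ∥ 02 14.
Outer hash (tag): sum = 10+171+92+2+20 = 295 → 01 27.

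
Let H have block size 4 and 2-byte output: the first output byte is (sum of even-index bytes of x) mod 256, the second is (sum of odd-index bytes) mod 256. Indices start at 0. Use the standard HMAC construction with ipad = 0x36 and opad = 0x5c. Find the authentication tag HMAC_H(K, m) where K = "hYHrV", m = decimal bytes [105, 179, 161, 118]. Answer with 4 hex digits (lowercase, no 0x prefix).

Key "hYHrV" = 68 59 48 72 56 is 5 bytes > B = 4, so hash it first: H(key) = 06 cb, then zero-pad to 4 bytes: K' = 06 cb 00 00.
K' ⊕ ipad = 30 fd 36 36.  K' ⊕ opad = 5a 97 5c 5c.
Inner input = (K'⊕ipad) ∥ m = 30 fd 36 36 ∥ 69 b3 a1 76.
Inner hash: even-index sum = 368 mod 256 = 112; odd-index sum = 604 mod 256 = 92 → 70 5c.
Outer input = (K'⊕opad) ∥ inner = 5a 97 5c 5c ∥ 70 5c.
Outer hash (tag): even-index sum = 294 mod 256 = 38; odd-index sum = 335 mod 256 = 79 → 26 4f.

264f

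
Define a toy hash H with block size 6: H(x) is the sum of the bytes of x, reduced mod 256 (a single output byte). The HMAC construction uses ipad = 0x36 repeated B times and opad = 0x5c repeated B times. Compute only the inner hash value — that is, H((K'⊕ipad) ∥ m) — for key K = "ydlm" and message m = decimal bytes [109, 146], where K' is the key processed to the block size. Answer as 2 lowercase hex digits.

Key "ydlm" = 79 64 6c 6d is 4 bytes ≤ B = 6; zero-pad to 6 bytes: K' = 79 64 6c 6d 00 00.
K' ⊕ ipad = 4f 52 5a 5b 36 36.
Inner input = 4f 52 5a 5b 36 36 ∥ 6d 92.
Inner hash: sum = 79+82+90+91+54+54+109+146 = 705; mod 256 = 193 → c1.

c1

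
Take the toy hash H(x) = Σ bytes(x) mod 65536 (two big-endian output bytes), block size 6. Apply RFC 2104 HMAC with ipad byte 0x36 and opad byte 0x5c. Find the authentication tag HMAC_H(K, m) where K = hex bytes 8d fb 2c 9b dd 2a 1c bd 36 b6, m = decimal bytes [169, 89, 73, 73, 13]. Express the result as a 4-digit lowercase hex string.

02eb

Key hex bytes 8d fb 2c 9b dd 2a 1c bd 36 b6 is 10 bytes > B = 6, so hash it first: H(key) = 05 1b, then zero-pad to 6 bytes: K' = 05 1b 00 00 00 00.
K' ⊕ ipad = 33 2d 36 36 36 36.  K' ⊕ opad = 59 47 5c 5c 5c 5c.
Inner input = (K'⊕ipad) ∥ m = 33 2d 36 36 36 36 ∥ a9 59 49 49 0d.
Inner hash: sum = 51+45+54+54+54+54+169+89+73+73+13 = 729 → 02 d9.
Outer input = (K'⊕opad) ∥ inner = 59 47 5c 5c 5c 5c ∥ 02 d9.
Outer hash (tag): sum = 89+71+92+92+92+92+2+217 = 747 → 02 eb.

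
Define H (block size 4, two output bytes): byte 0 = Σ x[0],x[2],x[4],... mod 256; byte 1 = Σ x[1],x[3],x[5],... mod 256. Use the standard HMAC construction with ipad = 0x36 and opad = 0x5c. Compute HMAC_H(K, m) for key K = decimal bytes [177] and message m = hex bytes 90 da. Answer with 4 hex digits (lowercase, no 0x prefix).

96fe

Key decimal bytes [177] = b1 is 1 byte ≤ B = 4; zero-pad to 4 bytes: K' = b1 00 00 00.
K' ⊕ ipad = 87 36 36 36.  K' ⊕ opad = ed 5c 5c 5c.
Inner input = (K'⊕ipad) ∥ m = 87 36 36 36 ∥ 90 da.
Inner hash: even-index sum = 333 mod 256 = 77; odd-index sum = 326 mod 256 = 70 → 4d 46.
Outer input = (K'⊕opad) ∥ inner = ed 5c 5c 5c ∥ 4d 46.
Outer hash (tag): even-index sum = 406 mod 256 = 150; odd-index sum = 254 mod 256 = 254 → 96 fe.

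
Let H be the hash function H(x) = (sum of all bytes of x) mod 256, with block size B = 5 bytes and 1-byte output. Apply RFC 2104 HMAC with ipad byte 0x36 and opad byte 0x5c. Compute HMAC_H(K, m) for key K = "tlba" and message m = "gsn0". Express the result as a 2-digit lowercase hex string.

Key "tlba" = 74 6c 62 61 is 4 bytes ≤ B = 5; zero-pad to 5 bytes: K' = 74 6c 62 61 00.
K' ⊕ ipad = 42 5a 54 57 36.  K' ⊕ opad = 28 30 3e 3d 5c.
Inner input = (K'⊕ipad) ∥ m = 42 5a 54 57 36 ∥ 67 73 6e 30.
Inner hash: sum = 66+90+84+87+54+103+115+110+48 = 757; mod 256 = 245 → f5.
Outer input = (K'⊕opad) ∥ inner = 28 30 3e 3d 5c ∥ f5.
Outer hash (tag): sum = 40+48+62+61+92+245 = 548; mod 256 = 36 → 24.

24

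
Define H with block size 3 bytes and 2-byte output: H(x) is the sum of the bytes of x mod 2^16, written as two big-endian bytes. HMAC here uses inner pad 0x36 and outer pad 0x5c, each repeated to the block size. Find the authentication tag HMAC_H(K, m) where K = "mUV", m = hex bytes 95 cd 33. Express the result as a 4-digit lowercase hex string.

Key "mUV" = 6d 55 56 is exactly B = 3 bytes: K' = 6d 55 56.
K' ⊕ ipad = 5b 63 60.  K' ⊕ opad = 31 09 0a.
Inner input = (K'⊕ipad) ∥ m = 5b 63 60 ∥ 95 cd 33.
Inner hash: sum = 91+99+96+149+205+51 = 691 → 02 b3.
Outer input = (K'⊕opad) ∥ inner = 31 09 0a ∥ 02 b3.
Outer hash (tag): sum = 49+9+10+2+179 = 249 → 00 f9.

00f9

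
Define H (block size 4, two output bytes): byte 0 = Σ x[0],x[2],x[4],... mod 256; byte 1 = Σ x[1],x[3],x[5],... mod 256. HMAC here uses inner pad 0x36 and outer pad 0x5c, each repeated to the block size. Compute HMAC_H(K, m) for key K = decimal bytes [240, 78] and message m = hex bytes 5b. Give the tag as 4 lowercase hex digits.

Key decimal bytes [240, 78] = f0 4e is 2 bytes ≤ B = 4; zero-pad to 4 bytes: K' = f0 4e 00 00.
K' ⊕ ipad = c6 78 36 36.  K' ⊕ opad = ac 12 5c 5c.
Inner input = (K'⊕ipad) ∥ m = c6 78 36 36 ∥ 5b.
Inner hash: even-index sum = 343 mod 256 = 87; odd-index sum = 174 mod 256 = 174 → 57 ae.
Outer input = (K'⊕opad) ∥ inner = ac 12 5c 5c ∥ 57 ae.
Outer hash (tag): even-index sum = 351 mod 256 = 95; odd-index sum = 284 mod 256 = 28 → 5f 1c.

5f1c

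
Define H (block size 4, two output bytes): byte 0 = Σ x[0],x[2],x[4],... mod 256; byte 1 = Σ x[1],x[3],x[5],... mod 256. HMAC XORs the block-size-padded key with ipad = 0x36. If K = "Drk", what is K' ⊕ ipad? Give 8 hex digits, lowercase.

72445d36

Key "Drk" = 44 72 6b is 3 bytes ≤ B = 4; zero-pad to 4 bytes: K' = 44 72 6b 00.
XOR each byte with 0x36: 44⊕36=72, 72⊕36=44, 6b⊕36=5d, 00⊕36=36.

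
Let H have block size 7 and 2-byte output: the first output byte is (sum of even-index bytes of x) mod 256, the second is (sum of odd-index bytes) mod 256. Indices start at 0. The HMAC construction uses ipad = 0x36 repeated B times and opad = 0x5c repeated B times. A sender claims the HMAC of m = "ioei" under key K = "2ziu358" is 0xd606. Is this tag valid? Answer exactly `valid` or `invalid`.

valid

Key "2ziu358" = 32 7a 69 75 33 35 38 is exactly B = 7 bytes: K' = 32 7a 69 75 33 35 38.
K' ⊕ ipad = 04 4c 5f 43 05 03 0e; K' ⊕ opad = 6e 26 35 29 6f 69 64.
Inner hash: even-index sum = 334 mod 256 = 78; odd-index sum = 352 mod 256 = 96 → 4e 60.
Outer hash (recomputed tag): even-index sum = 470 mod 256 = 214; odd-index sum = 262 mod 256 = 6 → d6 06.
Recomputed tag = d606; claimed = d606 → match.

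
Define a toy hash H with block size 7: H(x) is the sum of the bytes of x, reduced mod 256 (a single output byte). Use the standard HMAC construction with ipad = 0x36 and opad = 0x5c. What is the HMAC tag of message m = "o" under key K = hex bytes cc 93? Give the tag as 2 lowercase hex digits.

Key hex bytes cc 93 is 2 bytes ≤ B = 7; zero-pad to 7 bytes: K' = cc 93 00 00 00 00 00.
K' ⊕ ipad = fa a5 36 36 36 36 36.  K' ⊕ opad = 90 cf 5c 5c 5c 5c 5c.
Inner input = (K'⊕ipad) ∥ m = fa a5 36 36 36 36 36 ∥ 6f.
Inner hash: sum = 250+165+54+54+54+54+54+111 = 796; mod 256 = 28 → 1c.
Outer input = (K'⊕opad) ∥ inner = 90 cf 5c 5c 5c 5c 5c ∥ 1c.
Outer hash (tag): sum = 144+207+92+92+92+92+92+28 = 839; mod 256 = 71 → 47.

47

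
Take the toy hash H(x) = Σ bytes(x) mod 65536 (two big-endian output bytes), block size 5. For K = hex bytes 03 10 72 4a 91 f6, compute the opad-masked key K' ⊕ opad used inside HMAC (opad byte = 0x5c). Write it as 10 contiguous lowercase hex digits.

Key hex bytes 03 10 72 4a 91 f6 is 6 bytes > B = 5, so hash it first: H(key) = 02 56, then zero-pad to 5 bytes: K' = 02 56 00 00 00.
XOR each byte with 0x5c: 02⊕5c=5e, 56⊕5c=0a, 00⊕5c=5c, 00⊕5c=5c, 00⊕5c=5c.

5e0a5c5c5c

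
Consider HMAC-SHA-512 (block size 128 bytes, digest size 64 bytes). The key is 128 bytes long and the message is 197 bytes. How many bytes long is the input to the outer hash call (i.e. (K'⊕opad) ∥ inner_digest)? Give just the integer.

192

Key is 128 ≤ 128 bytes, zero-padded: |K'| = 128.
Outer input = (K'⊕opad) ∥ H(inner) → 128 + 64 = 192 bytes.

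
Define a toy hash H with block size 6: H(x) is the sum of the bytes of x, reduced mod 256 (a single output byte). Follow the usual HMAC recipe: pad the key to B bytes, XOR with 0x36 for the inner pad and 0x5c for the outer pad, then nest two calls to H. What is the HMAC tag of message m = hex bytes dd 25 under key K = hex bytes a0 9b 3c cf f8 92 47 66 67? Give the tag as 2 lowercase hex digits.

66

Key hex bytes a0 9b 3c cf f8 92 47 66 67 is 9 bytes > B = 6, so hash it first: H(key) = e4, then zero-pad to 6 bytes: K' = e4 00 00 00 00 00.
K' ⊕ ipad = d2 36 36 36 36 36.  K' ⊕ opad = b8 5c 5c 5c 5c 5c.
Inner input = (K'⊕ipad) ∥ m = d2 36 36 36 36 36 ∥ dd 25.
Inner hash: sum = 210+54+54+54+54+54+221+37 = 738; mod 256 = 226 → e2.
Outer input = (K'⊕opad) ∥ inner = b8 5c 5c 5c 5c 5c ∥ e2.
Outer hash (tag): sum = 184+92+92+92+92+92+226 = 870; mod 256 = 102 → 66.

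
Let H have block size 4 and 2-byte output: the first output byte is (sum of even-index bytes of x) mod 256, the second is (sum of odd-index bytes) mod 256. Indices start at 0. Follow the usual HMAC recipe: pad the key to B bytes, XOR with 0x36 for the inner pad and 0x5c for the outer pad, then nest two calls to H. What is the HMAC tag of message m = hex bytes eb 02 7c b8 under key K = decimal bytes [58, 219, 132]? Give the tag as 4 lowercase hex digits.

63c0

Key decimal bytes [58, 219, 132] = 3a db 84 is 3 bytes ≤ B = 4; zero-pad to 4 bytes: K' = 3a db 84 00.
K' ⊕ ipad = 0c ed b2 36.  K' ⊕ opad = 66 87 d8 5c.
Inner input = (K'⊕ipad) ∥ m = 0c ed b2 36 ∥ eb 02 7c b8.
Inner hash: even-index sum = 549 mod 256 = 37; odd-index sum = 477 mod 256 = 221 → 25 dd.
Outer input = (K'⊕opad) ∥ inner = 66 87 d8 5c ∥ 25 dd.
Outer hash (tag): even-index sum = 355 mod 256 = 99; odd-index sum = 448 mod 256 = 192 → 63 c0.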